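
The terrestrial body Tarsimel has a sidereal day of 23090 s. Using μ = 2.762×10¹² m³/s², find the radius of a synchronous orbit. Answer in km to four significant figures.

A synchronous orbit has period T, so by Kepler's third law a = (μT²/4π²)^(1/3).
μT²/4π² = 2.762×10¹² × (2.309×10⁴)² / 39.48 = 3.730×10¹⁹ m³.
a = 3.341×10⁶ m = 3341.2 km.

r_sync ≈ 3341 km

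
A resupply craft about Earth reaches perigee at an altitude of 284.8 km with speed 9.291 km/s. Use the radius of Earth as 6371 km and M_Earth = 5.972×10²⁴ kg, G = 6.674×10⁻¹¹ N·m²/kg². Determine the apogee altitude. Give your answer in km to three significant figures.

μ = GM = 6.674×10⁻¹¹ × 5.972×10²⁴ = 3.986×10¹⁴ m³/s².
r_p = 6371 + 284.8 = 6655.8 km = 6.656×10⁶ m.
Specific energy ε = v²/2 − μ/r = -1.672×10⁷ J/kg, so a = −μ/(2ε) = 1.192×10⁷ m.
The apsides satisfy r_p + r_a = 2a, so the apogee radius is 2a − r_p = 1.718×10⁷ m = 17179 km.
Apogee altitude = 17179 − 6371 = 10808 km.

apogee altitude ≈ 10800 km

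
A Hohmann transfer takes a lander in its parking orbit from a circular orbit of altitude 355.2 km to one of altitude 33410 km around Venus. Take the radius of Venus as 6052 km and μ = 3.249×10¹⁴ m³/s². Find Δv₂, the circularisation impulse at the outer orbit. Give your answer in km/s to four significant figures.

r₁ = 6052 + 355.2 = 6407.2 km = 6.4072×10⁶ m.
r₂ = 6052 + 33410 = 39462 km = 3.9462×10⁷ m.
Transfer ellipse a_t = (r₁ + r₂)/2 = 2.293×10⁷ m.
At r₁: circular v_c1 = √(μ/r₁) = 7121 m/s; transfer-periapsis v_p = √[μ(2/r₁ − 1/a_t)] = 9341 m/s.
At r₂: circular v_c2 = √(μ/r₂) = 2869 m/s; transfer-apoapsis v_a = √[μ(2/r₂ − 1/a_t)] = 1517 m/s.
Δv₂ = v_c2 − v_a = 1353 m/s.
= 1.353 km/s.

Δv ≈ 1.353 km/s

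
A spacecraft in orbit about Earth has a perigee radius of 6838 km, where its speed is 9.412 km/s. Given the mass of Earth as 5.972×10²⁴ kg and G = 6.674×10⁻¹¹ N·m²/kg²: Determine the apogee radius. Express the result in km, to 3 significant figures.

apogee radius ≈ 21600 km

μ = GM = 6.674×10⁻¹¹ × 5.972×10²⁴ = 3.986×10¹⁴ m³/s².
r_p = 6.838×10⁶ m.
Specific energy ε = v²/2 − μ/r = -1.399×10⁷ J/kg, so a = −μ/(2ε) = 1.424×10⁷ m.
The apsides satisfy r_p + r_a = 2a, so the apogee radius is 2a − r_p = 2.164×10⁷ m = 21642 km.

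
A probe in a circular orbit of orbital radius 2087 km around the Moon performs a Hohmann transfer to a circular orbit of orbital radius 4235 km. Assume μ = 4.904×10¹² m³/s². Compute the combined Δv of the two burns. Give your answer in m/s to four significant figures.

r₁ = 2087 km = 2.087×10⁶ m.
r₂ = 4235 km = 4.235×10⁶ m.
Transfer ellipse a_t = (r₁ + r₂)/2 = 3.161×10⁶ m.
At r₁: circular v_c1 = √(μ/r₁) = 1533 m/s; transfer-perilune v_p = √[μ(2/r₁ − 1/a_t)] = 1774 m/s.
Δv₁ = v_p − v_c1 = 241.4 m/s.
At r₂: circular v_c2 = √(μ/r₂) = 1076 m/s; transfer-apolune v_a = √[μ(2/r₂ − 1/a_t)] = 874.4 m/s.
Δv₂ = v_c2 − v_a = 201.7 m/s.
Total Δv = Δv₁ + Δv₂ = 443.1 m/s.

Δv_total ≈ 443.1 m/s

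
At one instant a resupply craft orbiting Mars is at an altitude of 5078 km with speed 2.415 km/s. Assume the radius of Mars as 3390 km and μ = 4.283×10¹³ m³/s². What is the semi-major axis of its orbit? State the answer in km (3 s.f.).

a ≈ 10000 km

r = 3390 + 5078 = 8468.0 km = 8.468×10⁶ m.
Vis-viva rearranged: 1/a = 2/r − v²/μ = 2.362×10⁻⁷ − 1.362×10⁻⁷ = 1.000×10⁻⁷ m⁻¹.
a = 9.999×10⁶ m = 9998.8 km.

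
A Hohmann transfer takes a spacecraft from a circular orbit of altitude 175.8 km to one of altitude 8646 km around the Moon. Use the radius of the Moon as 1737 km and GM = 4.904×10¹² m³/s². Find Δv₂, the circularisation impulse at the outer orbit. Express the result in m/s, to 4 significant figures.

Δv ≈ 303.9 m/s

r₁ = 1737 + 175.8 = 1912.8 km = 1.9128×10⁶ m.
r₂ = 1737 + 8646 = 10383 km = 1.0383×10⁷ m.
Transfer ellipse a_t = (r₁ + r₂)/2 = 6.148×10⁶ m.
At r₁: circular v_c1 = √(μ/r₁) = 1601 m/s; transfer-perilune v_p = √[μ(2/r₁ − 1/a_t)] = 2081 m/s.
At r₂: circular v_c2 = √(μ/r₂) = 687.2 m/s; transfer-apolune v_a = √[μ(2/r₂ − 1/a_t)] = 383.3 m/s.
Δv₂ = v_c2 − v_a = 303.9 m/s.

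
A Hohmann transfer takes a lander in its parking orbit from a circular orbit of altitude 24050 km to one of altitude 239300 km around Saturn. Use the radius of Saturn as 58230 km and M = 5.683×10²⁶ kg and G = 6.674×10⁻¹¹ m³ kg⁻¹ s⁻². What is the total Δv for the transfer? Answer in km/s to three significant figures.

Δv_total ≈ 9.26 km/s

μ = GM = 6.674×10⁻¹¹ × 5.683×10²⁶ = 3.793×10¹⁶ m³/s².
r₁ = 58230 + 24050 = 82280 km = 8.2280×10⁷ m.
r₂ = 58230 + 239300 = 297530 km = 2.9753×10⁸ m.
Transfer ellipse a_t = (r₁ + r₂)/2 = 1.899×10⁸ m.
At r₁: circular v_c1 = √(μ/r₁) = 21470 m/s; transfer-perikrone v_p = √[μ(2/r₁ − 1/a_t)] = 26870 m/s.
Δv₁ = v_p − v_c1 = 5404 m/s.
At r₂: circular v_c2 = √(μ/r₂) = 11290 m/s; transfer-apokrone v_a = √[μ(2/r₂ − 1/a_t)] = 7432 m/s.
Δv₂ = v_c2 − v_a = 3859 m/s.
Total Δv = Δv₁ + Δv₂ = 9263 m/s = 9.263 km/s.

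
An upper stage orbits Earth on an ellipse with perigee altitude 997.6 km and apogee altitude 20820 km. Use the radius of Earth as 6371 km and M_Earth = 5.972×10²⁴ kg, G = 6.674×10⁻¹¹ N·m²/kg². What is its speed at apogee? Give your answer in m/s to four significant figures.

v ≈ 2500 m/s

μ = GM = 6.674×10⁻¹¹ × 5.972×10²⁴ = 3.986×10¹⁴ m³/s².
r_p = 6371 + 997.6 = 7368.6 km = 7.3686×10⁶ m.
r_a = 6371 + 20820 = 27191 km = 2.7191×10⁷ m.
Semi-major axis a = (r_p + r_a)/2 = 17280 km = 1.728×10⁷ m.
Vis-viva: v² = μ(2/r − 1/a) = 3.986×10¹⁴ × (7.355×10⁻⁸ − 5.787×10⁻⁸) = 6.251×10⁶ m²/s².
v = 2500 m/s.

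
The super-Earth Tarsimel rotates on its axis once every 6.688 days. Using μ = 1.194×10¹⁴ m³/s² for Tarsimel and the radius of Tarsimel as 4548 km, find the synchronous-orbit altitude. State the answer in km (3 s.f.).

T = 6.688 days = 5.778×10⁵ s.
A synchronous orbit has period T, so by Kepler's third law a = (μT²/4π²)^(1/3).
μT²/4π² = 1.194×10¹⁴ × (5.778×10⁵)² / 39.48 = 1.010×10²⁴ m³.
a = 1.003×10⁸ m = 1.0033×10⁵ km.
Altitude h = a − R = 1.0033×10⁵ − 4548 = 95780 km.

h_sync ≈ 95800 km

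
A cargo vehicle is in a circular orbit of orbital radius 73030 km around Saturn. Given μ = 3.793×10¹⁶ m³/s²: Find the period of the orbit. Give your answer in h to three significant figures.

T ≈ 5.59 h

r = 73030 km = 7.303×10⁷ m.
Kepler's third law: T = 2π√(r³/μ) = 2π√((7.303×10⁷)³ / 3.793×10¹⁶).
r³/μ = 1.027×10⁷ s², so T = 2π × 3.205×10³ = 2.013×10⁴ s.
Converting: 2.013×10⁴ s ÷ 3600 = 5.593 h.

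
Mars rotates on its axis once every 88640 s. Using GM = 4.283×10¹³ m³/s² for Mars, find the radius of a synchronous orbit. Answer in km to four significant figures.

r_sync ≈ 20430 km

A synchronous orbit has period T, so by Kepler's third law a = (μT²/4π²)^(1/3).
μT²/4π² = 4.283×10¹³ × (8.864×10⁴)² / 39.48 = 8.524×10²¹ m³.
a = 2.043×10⁷ m = 20428 km.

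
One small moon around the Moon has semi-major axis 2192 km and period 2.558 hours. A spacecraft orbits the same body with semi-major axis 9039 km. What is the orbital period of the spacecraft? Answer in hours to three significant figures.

Kepler's third law: T² ∝ a³, so T₂ = T₁ (a₂/a₁)^(3/2).
a₂/a₁ = 4.124, (a₂/a₁)^(3/2) = 8.374.
T₂ = 2.558 × 8.374 = 21.42 hours.

T₂ ≈ 21.4 hours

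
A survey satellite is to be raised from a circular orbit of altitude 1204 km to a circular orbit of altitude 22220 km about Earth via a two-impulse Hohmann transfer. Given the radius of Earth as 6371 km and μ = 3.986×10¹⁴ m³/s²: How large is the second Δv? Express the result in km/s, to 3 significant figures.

r₁ = 6371 + 1204 = 7575.0 km = 7.5750×10⁶ m.
r₂ = 6371 + 22220 = 28591 km = 2.8591×10⁷ m.
Transfer ellipse a_t = (r₁ + r₂)/2 = 1.808×10⁷ m.
At r₁: circular v_c1 = √(μ/r₁) = 7254 m/s; transfer-perigee v_p = √[μ(2/r₁ − 1/a_t)] = 9121 m/s.
At r₂: circular v_c2 = √(μ/r₂) = 3734 m/s; transfer-apogee v_a = √[μ(2/r₂ − 1/a_t)] = 2417 m/s.
Δv₂ = v_c2 − v_a = 1317 m/s.
= 1.317 km/s.

Δv ≈ 1.32 km/s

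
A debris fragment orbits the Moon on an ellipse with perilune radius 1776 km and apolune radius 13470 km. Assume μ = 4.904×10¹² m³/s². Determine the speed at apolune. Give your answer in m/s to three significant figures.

v ≈ 291 m/s

Semi-major axis a = (r_p + r_a)/2 = 7623.0 km = 7.623×10⁶ m.
Vis-viva: v² = μ(2/r − 1/a) = 4.904×10¹² × (1.485×10⁻⁷ − 1.312×10⁻⁷) = 8.482×10⁴ m²/s².
v = 291.2 m/s.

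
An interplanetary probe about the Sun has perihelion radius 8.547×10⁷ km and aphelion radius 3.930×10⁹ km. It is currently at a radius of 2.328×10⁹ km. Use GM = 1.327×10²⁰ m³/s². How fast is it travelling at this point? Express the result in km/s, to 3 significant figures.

Semi-major axis a = (r_p + r_a)/2 = 2.0077×10⁹ km = 2.008×10¹² m.
Vis-viva: v² = μ(2/r − 1/a) = 1.327×10²⁰ × (8.591×10⁻¹³ − 4.981×10⁻¹³) = 4.791×10⁷ m²/s².
v = 6922 m/s = 6.922 km/s.

v ≈ 6.92 km/s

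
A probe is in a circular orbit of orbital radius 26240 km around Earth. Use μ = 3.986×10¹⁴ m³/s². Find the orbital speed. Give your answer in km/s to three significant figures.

r = 26240 km = 2.624×10⁷ m.
For a circular orbit v = √(μ/r) = √(3.986×10¹⁴ / 2.624×10⁷) = √(1.519×10⁷) = 3898 m/s.
That is 3.898 km/s.

v ≈ 3.90 km/s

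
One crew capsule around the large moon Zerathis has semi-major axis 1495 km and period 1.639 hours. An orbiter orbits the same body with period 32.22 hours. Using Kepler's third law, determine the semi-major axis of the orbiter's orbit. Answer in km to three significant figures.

a₂ ≈ 10900 km

Kepler's third law: a³ ∝ T², so a₂ = a₁ (T₂/T₁)^(2/3).
T₂/T₁ = 19.66, (T₂/T₁)^(2/3) = 7.284.
a₂ = 1495 × 7.284 = 10890 km.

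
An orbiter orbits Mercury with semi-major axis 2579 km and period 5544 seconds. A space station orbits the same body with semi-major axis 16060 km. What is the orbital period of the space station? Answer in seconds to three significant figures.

T₂ ≈ 86200 seconds

Kepler's third law: T² ∝ a³, so T₂ = T₁ (a₂/a₁)^(3/2).
a₂/a₁ = 6.227, (a₂/a₁)^(3/2) = 15.54.
T₂ = 5544 × 15.54 = 86150 seconds.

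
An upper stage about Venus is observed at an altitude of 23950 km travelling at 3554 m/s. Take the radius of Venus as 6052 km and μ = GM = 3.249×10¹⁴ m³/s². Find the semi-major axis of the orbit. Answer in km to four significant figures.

a ≈ 35990 km

r = 6052 + 23950 = 30002 km = 3.000×10⁷ m.
Specific orbital energy ε = v²/2 − μ/r = (3554)²/2 − 3.249×10¹⁴/3.000×10⁷ = -4.514×10⁶ J/kg.
Since ε = −μ/(2a), a = −μ/(2ε) = 3.599×10⁷ m = 35989 km.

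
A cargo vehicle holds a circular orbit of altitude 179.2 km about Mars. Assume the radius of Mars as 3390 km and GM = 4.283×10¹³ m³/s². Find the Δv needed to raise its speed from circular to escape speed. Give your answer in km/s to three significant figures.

Δv ≈ 1.43 km/s

r = 3390 + 179.2 = 3569.2 km = 3.5692×10⁶ m.
Circular speed v_c = √(μ/r) = 3464 m/s.
Escape speed v_esc = √(2μ/r) = √2 × v_c = 4899 m/s.
Δv = v_esc − v_c = 1435 m/s = 1.435 km/s.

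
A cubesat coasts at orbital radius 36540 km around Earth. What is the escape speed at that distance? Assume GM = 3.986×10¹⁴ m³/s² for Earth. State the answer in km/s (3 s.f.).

r = 36540 km = 3.654×10⁷ m.
Escape speed v_esc = √(2μ/r) = √(2 × 3.986×10¹⁴ / 3.654×10⁷) = √(2.182×10⁷) = 4671 m/s.
= 4.671 km/s.

v_esc ≈ 4.67 km/s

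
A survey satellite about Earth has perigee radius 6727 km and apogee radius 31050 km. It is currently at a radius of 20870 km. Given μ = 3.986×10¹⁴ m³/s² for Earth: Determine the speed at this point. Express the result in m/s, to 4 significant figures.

Semi-major axis a = (r_p + r_a)/2 = 18888 km = 1.889×10⁷ m.
Vis-viva: v² = μ(2/r − 1/a) = 3.986×10¹⁴ × (9.583×10⁻⁸ − 5.294×10⁻⁸) = 1.710×10⁷ m²/s².
v = 4135 m/s.

v ≈ 4135 m/s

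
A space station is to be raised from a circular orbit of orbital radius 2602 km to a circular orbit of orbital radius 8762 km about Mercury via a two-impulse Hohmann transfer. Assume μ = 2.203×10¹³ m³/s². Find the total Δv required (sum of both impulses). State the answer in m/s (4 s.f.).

r₁ = 2602 km = 2.602×10⁶ m.
r₂ = 8762 km = 8.762×10⁶ m.
Transfer ellipse a_t = (r₁ + r₂)/2 = 5.682×10⁶ m.
At r₁: circular v_c1 = √(μ/r₁) = 2910 m/s; transfer-periherm v_p = √[μ(2/r₁ − 1/a_t)] = 3613 m/s.
Δv₁ = v_p − v_c1 = 703.6 m/s.
At r₂: circular v_c2 = √(μ/r₂) = 1586 m/s; transfer-apoherm v_a = √[μ(2/r₂ − 1/a_t)] = 1073 m/s.
Δv₂ = v_c2 − v_a = 512.6 m/s.
Total Δv = Δv₁ + Δv₂ = 1216 m/s.

Δv_total ≈ 1216 m/s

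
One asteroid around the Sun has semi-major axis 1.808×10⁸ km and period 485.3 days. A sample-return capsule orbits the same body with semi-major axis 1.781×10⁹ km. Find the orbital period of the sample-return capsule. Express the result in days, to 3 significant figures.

Kepler's third law: T² ∝ a³, so T₂ = T₁ (a₂/a₁)^(3/2).
a₂/a₁ = 9.851, (a₂/a₁)^(3/2) = 30.92.
T₂ = 485.3 × 30.92 = 15000 days.

T₂ ≈ 15000 days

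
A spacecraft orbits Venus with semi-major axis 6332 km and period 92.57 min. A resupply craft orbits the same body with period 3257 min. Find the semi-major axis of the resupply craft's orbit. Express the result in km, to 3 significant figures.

a₂ ≈ 68000 km

Kepler's third law: a³ ∝ T², so a₂ = a₁ (T₂/T₁)^(2/3).
T₂/T₁ = 35.18, (T₂/T₁)^(2/3) = 10.74.
a₂ = 6332 × 10.74 = 67990 km.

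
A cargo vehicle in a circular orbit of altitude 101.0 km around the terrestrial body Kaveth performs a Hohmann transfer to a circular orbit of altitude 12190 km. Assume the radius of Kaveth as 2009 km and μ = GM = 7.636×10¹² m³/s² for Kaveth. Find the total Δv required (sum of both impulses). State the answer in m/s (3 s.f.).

r₁ = 2009 + 101.0 = 2110.0 km = 2.1100×10⁶ m.
r₂ = 2009 + 12190 = 14199 km = 1.4199×10⁷ m.
Transfer ellipse a_t = (r₁ + r₂)/2 = 8.154×10⁶ m.
At r₁: circular v_c1 = √(μ/r₁) = 1902 m/s; transfer-periapsis v_p = √[μ(2/r₁ − 1/a_t)] = 2510 m/s.
Δv₁ = v_p − v_c1 = 607.9 m/s.
At r₂: circular v_c2 = √(μ/r₂) = 733.3 m/s; transfer-apoapsis v_a = √[μ(2/r₂ − 1/a_t)] = 373.0 m/s.
Δv₂ = v_c2 − v_a = 360.3 m/s.
Total Δv = Δv₁ + Δv₂ = 968.2 m/s.

Δv_total ≈ 968 m/s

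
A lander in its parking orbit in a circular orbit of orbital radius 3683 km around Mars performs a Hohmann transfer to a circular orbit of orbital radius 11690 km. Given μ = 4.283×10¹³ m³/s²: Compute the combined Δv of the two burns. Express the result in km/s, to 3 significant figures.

r₁ = 3683 km = 3.683×10⁶ m.
r₂ = 11690 km = 1.169×10⁷ m.
Transfer ellipse a_t = (r₁ + r₂)/2 = 7.686×10⁶ m.
At r₁: circular v_c1 = √(μ/r₁) = 3410 m/s; transfer-periapsis v_p = √[μ(2/r₁ − 1/a_t)] = 4205 m/s.
Δv₁ = v_p − v_c1 = 795.3 m/s.
At r₂: circular v_c2 = √(μ/r₂) = 1914 m/s; transfer-apoapsis v_a = √[μ(2/r₂ − 1/a_t)] = 1325 m/s.
Δv₂ = v_c2 − v_a = 589.1 m/s.
Total Δv = Δv₁ + Δv₂ = 1384 m/s = 1.384 km/s.

Δv_total ≈ 1.38 km/s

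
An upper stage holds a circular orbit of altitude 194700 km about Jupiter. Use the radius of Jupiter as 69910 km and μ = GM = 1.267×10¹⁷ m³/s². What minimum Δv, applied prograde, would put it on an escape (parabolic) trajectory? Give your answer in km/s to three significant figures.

r = 69910 + 194700 = 264610 km = 2.6461×10⁸ m.
Circular speed v_c = √(μ/r) = 21880 m/s.
Escape speed v_esc = √(2μ/r) = √2 × v_c = 30950 m/s.
Δv = v_esc − v_c = 9064 m/s = 9.064 km/s.

Δv ≈ 9.06 km/s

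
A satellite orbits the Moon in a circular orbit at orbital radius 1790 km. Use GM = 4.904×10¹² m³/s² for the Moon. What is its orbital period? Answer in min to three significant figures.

r = 1790 km = 1.790×10⁶ m.
Kepler's third law: T = 2π√(r³/μ) = 2π√((1.790×10⁶)³ / 4.904×10¹²).
r³/μ = 1.170×10⁶ s², so T = 2π × 1.081×10³ = 6.795×10³ s.
Converting: 6.795×10³ s ÷ 60.00 = 113.2 min.

T ≈ 113 min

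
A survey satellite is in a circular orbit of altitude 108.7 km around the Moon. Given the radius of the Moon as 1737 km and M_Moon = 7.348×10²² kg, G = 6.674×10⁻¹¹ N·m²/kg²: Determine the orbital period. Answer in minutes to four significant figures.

T ≈ 118.6 minutes

μ = GM = 6.674×10⁻¹¹ × 7.348×10²² = 4.904×10¹² m³/s².
r = 1737 + 108.7 = 1845.7 km = 1.8457×10⁶ m.
Kepler's third law: T = 2π√(r³/μ) = 2π√((1.846×10⁶)³ / 4.904×10¹²).
r³/μ = 1.282×10⁶ s², so T = 2π × 1.132×10³ = 7.114×10³ s.
Converting: 7.114×10³ s ÷ 60.00 = 118.6 minutes.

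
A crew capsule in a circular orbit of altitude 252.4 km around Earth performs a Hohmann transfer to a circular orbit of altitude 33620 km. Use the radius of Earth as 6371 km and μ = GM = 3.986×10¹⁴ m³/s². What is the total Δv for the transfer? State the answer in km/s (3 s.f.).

Δv_total ≈ 3.88 km/s

r₁ = 6371 + 252.4 = 6623.4 km = 6.6234×10⁶ m.
r₂ = 6371 + 33620 = 39991 km = 3.9991×10⁷ m.
Transfer ellipse a_t = (r₁ + r₂)/2 = 2.331×10⁷ m.
At r₁: circular v_c1 = √(μ/r₁) = 7758 m/s; transfer-perigee v_p = √[μ(2/r₁ − 1/a_t)] = 10160 m/s.
Δv₁ = v_p − v_c1 = 2404 m/s.
At r₂: circular v_c2 = √(μ/r₂) = 3157 m/s; transfer-apogee v_a = √[μ(2/r₂ − 1/a_t)] = 1683 m/s.
Δv₂ = v_c2 − v_a = 1474 m/s.
Total Δv = Δv₁ + Δv₂ = 3878 m/s = 3.878 km/s.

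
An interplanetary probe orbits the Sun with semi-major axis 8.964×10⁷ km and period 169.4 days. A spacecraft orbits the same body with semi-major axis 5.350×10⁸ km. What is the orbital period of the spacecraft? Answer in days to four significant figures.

T₂ ≈ 2470 days

Kepler's third law: T² ∝ a³, so T₂ = T₁ (a₂/a₁)^(3/2).
a₂/a₁ = 5.968, (a₂/a₁)^(3/2) = 14.58.
T₂ = 169.4 × 14.58 = 2470 days.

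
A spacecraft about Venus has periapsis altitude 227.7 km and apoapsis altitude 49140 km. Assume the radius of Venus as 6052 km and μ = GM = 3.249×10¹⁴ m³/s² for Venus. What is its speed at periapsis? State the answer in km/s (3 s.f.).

v ≈ 9.64 km/s

r_p = 6052 + 227.7 = 6279.7 km = 6.2797×10⁶ m.
r_a = 6052 + 49140 = 55192 km = 5.5192×10⁷ m.
Semi-major axis a = (r_p + r_a)/2 = 30736 km = 3.074×10⁷ m.
Vis-viva: v² = μ(2/r − 1/a) = 3.249×10¹⁴ × (3.185×10⁻⁷ − 3.254×10⁻⁸) = 9.291×10⁷ m²/s².
v = 9639 m/s = 9.639 km/s.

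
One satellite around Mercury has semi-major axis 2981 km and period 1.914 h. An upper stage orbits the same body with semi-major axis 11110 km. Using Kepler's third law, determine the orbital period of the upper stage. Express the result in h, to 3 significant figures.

T₂ ≈ 13.8 h

Kepler's third law: T² ∝ a³, so T₂ = T₁ (a₂/a₁)^(3/2).
a₂/a₁ = 3.727, (a₂/a₁)^(3/2) = 7.195.
T₂ = 1.914 × 7.195 = 13.77 h.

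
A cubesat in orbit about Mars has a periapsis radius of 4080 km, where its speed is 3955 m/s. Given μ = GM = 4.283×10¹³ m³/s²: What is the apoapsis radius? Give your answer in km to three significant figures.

r_p = 4.080×10⁶ m.
Specific energy ε = v²/2 − μ/r = -2.677×10⁶ J/kg, so a = −μ/(2ε) = 8.001×10⁶ m.
The apsides satisfy r_p + r_a = 2a, so the apoapsis radius is 2a − r_p = 1.192×10⁷ m = 11922 km.

apoapsis radius ≈ 11900 km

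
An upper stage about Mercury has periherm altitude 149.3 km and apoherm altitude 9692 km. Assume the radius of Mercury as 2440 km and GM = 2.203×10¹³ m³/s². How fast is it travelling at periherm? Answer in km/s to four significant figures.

r_p = 2440 + 149.3 = 2589.3 km = 2.5893×10⁶ m.
r_a = 2440 + 9692 = 12132 km = 1.2132×10⁷ m.
Semi-major axis a = (r_p + r_a)/2 = 7360.6 km = 7.361×10⁶ m.
Vis-viva: v² = μ(2/r − 1/a) = 2.203×10¹³ × (7.724×10⁻⁷ − 1.359×10⁻⁷) = 1.402×10⁷ m²/s².
v = 3745 m/s = 3.745 km/s.

v ≈ 3.745 km/s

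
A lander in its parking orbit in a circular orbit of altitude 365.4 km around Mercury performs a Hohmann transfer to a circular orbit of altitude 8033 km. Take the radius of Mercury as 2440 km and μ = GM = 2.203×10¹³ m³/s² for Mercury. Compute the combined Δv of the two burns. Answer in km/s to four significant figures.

r₁ = 2440 + 365.4 = 2805.4 km = 2.8054×10⁶ m.
r₂ = 2440 + 8033 = 10473 km = 1.0473×10⁷ m.
Transfer ellipse a_t = (r₁ + r₂)/2 = 6.639×10⁶ m.
At r₁: circular v_c1 = √(μ/r₁) = 2802 m/s; transfer-periherm v_p = √[μ(2/r₁ − 1/a_t)] = 3520 m/s.
Δv₁ = v_p − v_c1 = 717.3 m/s.
At r₂: circular v_c2 = √(μ/r₂) = 1450 m/s; transfer-apoherm v_a = √[μ(2/r₂ − 1/a_t)] = 942.8 m/s.
Δv₂ = v_c2 − v_a = 507.6 m/s.
Total Δv = Δv₁ + Δv₂ = 1225 m/s = 1.225 km/s.

Δv_total ≈ 1.225 km/s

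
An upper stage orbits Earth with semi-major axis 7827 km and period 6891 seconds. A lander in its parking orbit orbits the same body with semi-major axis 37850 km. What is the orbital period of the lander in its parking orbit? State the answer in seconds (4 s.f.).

Kepler's third law: T² ∝ a³, so T₂ = T₁ (a₂/a₁)^(3/2).
a₂/a₁ = 4.836, (a₂/a₁)^(3/2) = 10.63.
T₂ = 6891 × 10.63 = 73280 seconds.

T₂ ≈ 73280 seconds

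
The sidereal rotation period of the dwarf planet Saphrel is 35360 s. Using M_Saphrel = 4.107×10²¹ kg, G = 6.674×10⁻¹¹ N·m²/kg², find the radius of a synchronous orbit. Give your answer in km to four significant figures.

μ = GM = 6.674×10⁻¹¹ × 4.107×10²¹ = 2.741×10¹¹ m³/s².
A synchronous orbit has period T, so by Kepler's third law a = (μT²/4π²)^(1/3).
μT²/4π² = 2.741×10¹¹ × (3.536×10⁴)² / 39.48 = 8.681×10¹⁸ m³.
a = 2.055×10⁶ m = 2055.2 km.

r_sync ≈ 2055 km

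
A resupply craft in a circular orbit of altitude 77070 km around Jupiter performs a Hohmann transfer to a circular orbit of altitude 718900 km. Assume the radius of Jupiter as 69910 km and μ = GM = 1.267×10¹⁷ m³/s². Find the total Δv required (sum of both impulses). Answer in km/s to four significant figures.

r₁ = 69910 + 77070 = 146980 km = 1.4698×10⁸ m.
r₂ = 69910 + 718900 = 788810 km = 7.8881×10⁸ m.
Transfer ellipse a_t = (r₁ + r₂)/2 = 4.679×10⁸ m.
At r₁: circular v_c1 = √(μ/r₁) = 29360 m/s; transfer-perijove v_p = √[μ(2/r₁ − 1/a_t)] = 38120 m/s.
Δv₁ = v_p − v_c1 = 8761 m/s.
At r₂: circular v_c2 = √(μ/r₂) = 12670 m/s; transfer-apojove v_a = √[μ(2/r₂ − 1/a_t)] = 7103 m/s.
Δv₂ = v_c2 − v_a = 5570 m/s.
Total Δv = Δv₁ + Δv₂ = 14330 m/s = 14.33 km/s.

Δv_total ≈ 14.33 km/s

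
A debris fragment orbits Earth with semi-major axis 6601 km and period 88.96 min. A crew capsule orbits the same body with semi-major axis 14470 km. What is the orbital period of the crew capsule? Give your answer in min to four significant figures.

Kepler's third law: T² ∝ a³, so T₂ = T₁ (a₂/a₁)^(3/2).
a₂/a₁ = 2.192, (a₂/a₁)^(3/2) = 3.246.
T₂ = 88.96 × 3.246 = 288.7 min.

T₂ ≈ 288.7 min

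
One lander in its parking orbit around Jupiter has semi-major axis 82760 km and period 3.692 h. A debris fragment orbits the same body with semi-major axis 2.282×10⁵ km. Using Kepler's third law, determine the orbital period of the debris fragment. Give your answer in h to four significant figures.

Kepler's third law: T² ∝ a³, so T₂ = T₁ (a₂/a₁)^(3/2).
a₂/a₁ = 2.757, (a₂/a₁)^(3/2) = 4.579.
T₂ = 3.692 × 4.579 = 16.90 h.

T₂ ≈ 16.90 h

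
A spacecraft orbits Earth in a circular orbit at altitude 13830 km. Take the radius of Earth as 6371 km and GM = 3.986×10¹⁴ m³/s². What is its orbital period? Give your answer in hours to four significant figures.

r = 6371 + 13830 = 20201 km = 2.0201×10⁷ m.
Kepler's third law: T = 2π√(r³/μ) = 2π√((2.020×10⁷)³ / 3.986×10¹⁴).
r³/μ = 2.068×10⁷ s², so T = 2π × 4.548×10³ = 2.857×10⁴ s.
Converting: 2.857×10⁴ s ÷ 3600 = 7.937 hours.

T ≈ 7.937 hours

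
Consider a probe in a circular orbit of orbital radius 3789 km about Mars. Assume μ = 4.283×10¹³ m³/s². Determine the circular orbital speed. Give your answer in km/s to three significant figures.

v ≈ 3.36 km/s

r = 3789 km = 3.789×10⁶ m.
For a circular orbit v = √(μ/r) = √(4.283×10¹³ / 3.789×10⁶) = √(1.130×10⁷) = 3362 m/s.
That is 3.362 km/s.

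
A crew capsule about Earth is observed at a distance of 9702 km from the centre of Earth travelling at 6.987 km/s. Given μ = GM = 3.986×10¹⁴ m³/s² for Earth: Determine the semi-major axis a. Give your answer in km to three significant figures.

a ≈ 12000 km

r = 9.702×10⁶ m.
Specific orbital energy ε = v²/2 − μ/r = (6987)²/2 − 3.986×10¹⁴/9.702×10⁶ = -1.668×10⁷ J/kg.
Since ε = −μ/(2a), a = −μ/(2ε) = 1.195×10⁷ m = 11952 km.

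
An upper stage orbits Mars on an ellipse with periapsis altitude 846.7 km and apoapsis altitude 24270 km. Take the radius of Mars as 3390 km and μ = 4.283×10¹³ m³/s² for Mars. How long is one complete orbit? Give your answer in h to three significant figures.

r_p = 3390 + 846.7 = 4236.7 km = 4.2367×10⁶ m.
r_a = 3390 + 24270 = 27660 km = 2.7660×10⁷ m.
Semi-major axis a = (r_p + r_a)/2 = (4236.7 + 27660)/2 = 15948 km = 1.595×10⁷ m.
By Kepler's third law T = 2π√(a³/μ) = 2π × 9.732×10³ = 6.115×10⁴ s.
= 16.99 h.

T ≈ 17.0 h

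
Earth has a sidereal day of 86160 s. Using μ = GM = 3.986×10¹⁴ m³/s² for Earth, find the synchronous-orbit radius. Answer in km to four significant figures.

r_sync ≈ 42160 km

A synchronous orbit has period T, so by Kepler's third law a = (μT²/4π²)^(1/3).
μT²/4π² = 3.986×10¹⁴ × (8.616×10⁴)² / 39.48 = 7.495×10²² m³.
a = 4.216×10⁷ m = 42163 km.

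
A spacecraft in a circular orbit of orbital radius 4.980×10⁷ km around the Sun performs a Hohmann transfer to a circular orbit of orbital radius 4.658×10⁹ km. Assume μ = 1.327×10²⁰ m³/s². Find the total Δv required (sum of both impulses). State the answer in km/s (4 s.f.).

r₁ = 4.980×10⁷ km = 4.980×10¹⁰ m.
r₂ = 4.658×10⁹ km = 4.658×10¹² m.
Transfer ellipse a_t = (r₁ + r₂)/2 = 2.354×10¹² m.
At r₁: circular v_c1 = √(μ/r₁) = 51620 m/s; transfer-perihelion v_p = √[μ(2/r₁ − 1/a_t)] = 72620 m/s.
Δv₁ = v_p − v_c1 = 20990 m/s.
At r₂: circular v_c2 = √(μ/r₂) = 5337 m/s; transfer-aphelion v_a = √[μ(2/r₂ − 1/a_t)] = 776.3 m/s.
Δv₂ = v_c2 − v_a = 4561 m/s.
Total Δv = Δv₁ + Δv₂ = 25560 m/s = 25.56 km/s.

Δv_total ≈ 25.56 km/s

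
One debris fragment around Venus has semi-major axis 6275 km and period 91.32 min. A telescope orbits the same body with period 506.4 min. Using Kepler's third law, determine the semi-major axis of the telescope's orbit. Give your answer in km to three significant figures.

Kepler's third law: a³ ∝ T², so a₂ = a₁ (T₂/T₁)^(2/3).
T₂/T₁ = 5.545, (T₂/T₁)^(2/3) = 3.133.
a₂ = 6275 × 3.133 = 19660 km.

a₂ ≈ 19700 km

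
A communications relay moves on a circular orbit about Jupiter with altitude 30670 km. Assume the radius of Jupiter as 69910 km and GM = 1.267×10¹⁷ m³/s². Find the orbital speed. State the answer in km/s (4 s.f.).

r = 69910 + 30670 = 100580 km = 1.0058×10⁸ m.
For a circular orbit v = √(μ/r) = √(1.267×10¹⁷ / 1.006×10⁸) = √(1.260×10⁹) = 35490 m/s.
That is 35.49 km/s.

v ≈ 35.49 km/s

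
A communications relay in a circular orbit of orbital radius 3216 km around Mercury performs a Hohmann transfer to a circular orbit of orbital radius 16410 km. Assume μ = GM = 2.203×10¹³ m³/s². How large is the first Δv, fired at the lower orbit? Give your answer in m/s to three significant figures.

r₁ = 3216 km = 3.216×10⁶ m.
r₂ = 16410 km = 1.641×10⁷ m.
Transfer ellipse a_t = (r₁ + r₂)/2 = 9.813×10⁶ m.
At r₁: circular v_c1 = √(μ/r₁) = 2617 m/s; transfer-periherm v_p = √[μ(2/r₁ − 1/a_t)] = 3385 m/s.
Δv₁ = v_p − v_c1 = 767.3 m/s.

Δv ≈ 767 m/s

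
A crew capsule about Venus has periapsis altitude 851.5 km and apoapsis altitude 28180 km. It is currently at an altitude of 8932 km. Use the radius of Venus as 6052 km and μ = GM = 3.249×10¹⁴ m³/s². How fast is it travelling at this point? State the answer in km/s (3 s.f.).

r_p = 6052 + 851.5 = 6903.5 km = 6.9035×10⁶ m.
r_a = 6052 + 28180 = 34232 km = 3.4232×10⁷ m.
r = 6052 + 8932 = 14984 km = 1.498×10⁷ m.
Semi-major axis a = (r_p + r_a)/2 = 20568 km = 2.057×10⁷ m.
Vis-viva: v² = μ(2/r − 1/a) = 3.249×10¹⁴ × (1.335×10⁻⁷ − 4.862×10⁻⁸) = 2.757×10⁷ m²/s².
v = 5251 m/s = 5.251 km/s.

v ≈ 5.25 km/s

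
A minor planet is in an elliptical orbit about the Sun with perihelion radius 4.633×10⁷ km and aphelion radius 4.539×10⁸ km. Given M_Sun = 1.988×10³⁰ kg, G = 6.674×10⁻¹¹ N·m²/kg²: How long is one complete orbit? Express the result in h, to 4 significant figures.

T ≈ 18950 h

μ = GM = 6.674×10⁻¹¹ × 1.988×10³⁰ = 1.327×10²⁰ m³/s².
Semi-major axis a = (r_p + r_a)/2 = (4.6330×10⁷ + 4.5390×10⁸)/2 = 2.5012×10⁸ km = 2.501×10¹¹ m.
By Kepler's third law T = 2π√(a³/μ) = 2π × 1.086×10⁷ = 6.823×10⁷ s.
= 18950 h.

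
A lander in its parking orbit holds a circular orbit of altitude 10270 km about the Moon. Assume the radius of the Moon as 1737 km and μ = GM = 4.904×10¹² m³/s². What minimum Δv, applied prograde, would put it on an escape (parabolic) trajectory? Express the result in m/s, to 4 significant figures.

Δv ≈ 264.7 m/s

r = 1737 + 10270 = 12007 km = 1.2007×10⁷ m.
Circular speed v_c = √(μ/r) = 639.1 m/s.
Escape speed v_esc = √(2μ/r) = √2 × v_c = 903.8 m/s.
Δv = v_esc − v_c = 264.7 m/s.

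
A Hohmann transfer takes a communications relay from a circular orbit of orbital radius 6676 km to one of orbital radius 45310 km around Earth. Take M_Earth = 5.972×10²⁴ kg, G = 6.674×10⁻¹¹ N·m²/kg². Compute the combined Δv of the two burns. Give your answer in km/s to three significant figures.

μ = GM = 6.674×10⁻¹¹ × 5.972×10²⁴ = 3.986×10¹⁴ m³/s².
r₁ = 6676 km = 6.676×10⁶ m.
r₂ = 45310 km = 4.531×10⁷ m.
Transfer ellipse a_t = (r₁ + r₂)/2 = 2.599×10⁷ m.
At r₁: circular v_c1 = √(μ/r₁) = 7727 m/s; transfer-perigee v_p = √[μ(2/r₁ − 1/a_t)] = 10200 m/s.
Δv₁ = v_p − v_c1 = 2475 m/s.
At r₂: circular v_c2 = √(μ/r₂) = 2966 m/s; transfer-apogee v_a = √[μ(2/r₂ − 1/a_t)] = 1503 m/s.
Δv₂ = v_c2 − v_a = 1463 m/s.
Total Δv = Δv₁ + Δv₂ = 3938 m/s = 3.938 km/s.

Δv_total ≈ 3.94 km/s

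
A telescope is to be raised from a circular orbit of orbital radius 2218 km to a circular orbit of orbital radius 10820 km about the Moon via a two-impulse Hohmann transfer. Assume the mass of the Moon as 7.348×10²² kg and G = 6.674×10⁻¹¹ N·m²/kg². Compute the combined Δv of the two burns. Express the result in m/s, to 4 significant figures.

μ = GM = 6.674×10⁻¹¹ × 7.348×10²² = 4.904×10¹² m³/s².
r₁ = 2218 km = 2.218×10⁶ m.
r₂ = 10820 km = 1.082×10⁷ m.
Transfer ellipse a_t = (r₁ + r₂)/2 = 6.519×10⁶ m.
At r₁: circular v_c1 = √(μ/r₁) = 1487 m/s; transfer-perilune v_p = √[μ(2/r₁ − 1/a_t)] = 1916 m/s.
Δv₁ = v_p − v_c1 = 428.7 m/s.
At r₂: circular v_c2 = √(μ/r₂) = 673.2 m/s; transfer-apolune v_a = √[μ(2/r₂ − 1/a_t)] = 392.7 m/s.
Δv₂ = v_c2 − v_a = 280.5 m/s.
Total Δv = Δv₁ + Δv₂ = 709.3 m/s.

Δv_total ≈ 709.3 m/s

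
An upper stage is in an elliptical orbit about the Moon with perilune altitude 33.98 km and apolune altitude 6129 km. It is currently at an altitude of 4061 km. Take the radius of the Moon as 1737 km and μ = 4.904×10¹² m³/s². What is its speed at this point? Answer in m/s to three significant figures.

r_p = 1737 + 33.98 = 1771.0 km = 1.7710×10⁶ m.
r_a = 1737 + 6129 = 7866.0 km = 7.8660×10⁶ m.
r = 1737 + 4061 = 5798.0 km = 5.798×10⁶ m.
Semi-major axis a = (r_p + r_a)/2 = 4818.5 km = 4.818×10⁶ m.
Vis-viva: v² = μ(2/r − 1/a) = 4.904×10¹² × (3.449×10⁻⁷ − 2.075×10⁻⁷) = 6.739×10⁵ m²/s².
v = 820.9 m/s.

v ≈ 821 m/s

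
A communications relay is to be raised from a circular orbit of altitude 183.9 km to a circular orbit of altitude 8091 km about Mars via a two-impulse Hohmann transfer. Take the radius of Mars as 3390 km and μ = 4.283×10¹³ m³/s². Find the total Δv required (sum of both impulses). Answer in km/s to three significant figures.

Δv_total ≈ 1.41 km/s

r₁ = 3390 + 183.9 = 3573.9 km = 3.5739×10⁶ m.
r₂ = 3390 + 8091 = 11481 km = 1.1481×10⁷ m.
Transfer ellipse a_t = (r₁ + r₂)/2 = 7.527×10⁶ m.
At r₁: circular v_c1 = √(μ/r₁) = 3462 m/s; transfer-periapsis v_p = √[μ(2/r₁ − 1/a_t)] = 4275 m/s.
Δv₁ = v_p − v_c1 = 813.5 m/s.
At r₂: circular v_c2 = √(μ/r₂) = 1931 m/s; transfer-apoapsis v_a = √[μ(2/r₂ − 1/a_t)] = 1331 m/s.
Δv₂ = v_c2 − v_a = 600.6 m/s.
Total Δv = Δv₁ + Δv₂ = 1414 m/s = 1.414 km/s.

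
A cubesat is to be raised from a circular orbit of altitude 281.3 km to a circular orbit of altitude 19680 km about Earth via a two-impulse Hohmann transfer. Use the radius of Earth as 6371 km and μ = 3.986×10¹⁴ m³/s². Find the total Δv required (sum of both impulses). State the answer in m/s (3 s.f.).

r₁ = 6371 + 281.3 = 6652.3 km = 6.6523×10⁶ m.
r₂ = 6371 + 19680 = 26051 km = 2.6051×10⁷ m.
Transfer ellipse a_t = (r₁ + r₂)/2 = 1.635×10⁷ m.
At r₁: circular v_c1 = √(μ/r₁) = 7741 m/s; transfer-perigee v_p = √[μ(2/r₁ − 1/a_t)] = 9770 m/s.
Δv₁ = v_p − v_c1 = 2030 m/s.
At r₂: circular v_c2 = √(μ/r₂) = 3912 m/s; transfer-apogee v_a = √[μ(2/r₂ − 1/a_t)] = 2495 m/s.
Δv₂ = v_c2 − v_a = 1417 m/s.
Total Δv = Δv₁ + Δv₂ = 3446 m/s.

Δv_total ≈ 3450 m/s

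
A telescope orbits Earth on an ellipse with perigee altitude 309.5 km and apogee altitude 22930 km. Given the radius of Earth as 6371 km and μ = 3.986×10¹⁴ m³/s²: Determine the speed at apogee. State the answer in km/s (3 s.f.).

r_p = 6371 + 309.5 = 6680.5 km = 6.6805×10⁶ m.
r_a = 6371 + 22930 = 29301 km = 2.9301×10⁷ m.
Semi-major axis a = (r_p + r_a)/2 = 17991 km = 1.799×10⁷ m.
Vis-viva: v² = μ(2/r − 1/a) = 3.986×10¹⁴ × (6.826×10⁻⁸ − 5.558×10⁻⁸) = 5.051×10⁶ m²/s².
v = 2248 m/s = 2.248 km/s.

v ≈ 2.25 km/s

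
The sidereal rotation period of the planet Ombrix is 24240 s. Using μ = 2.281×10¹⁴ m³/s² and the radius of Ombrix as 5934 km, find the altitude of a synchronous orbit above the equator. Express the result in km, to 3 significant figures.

A synchronous orbit has period T, so by Kepler's third law a = (μT²/4π²)^(1/3).
μT²/4π² = 2.281×10¹⁴ × (2.424×10⁴)² / 39.48 = 3.395×10²¹ m³.
a = 1.503×10⁷ m = 15029 km.
Altitude h = a − R = 15029 − 5934 = 9095.5 km.

h_sync ≈ 9100 km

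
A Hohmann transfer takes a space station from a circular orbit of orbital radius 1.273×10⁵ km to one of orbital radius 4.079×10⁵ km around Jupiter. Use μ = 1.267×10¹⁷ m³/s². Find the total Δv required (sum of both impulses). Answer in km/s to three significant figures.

Δv_total ≈ 12.9 km/s

r₁ = 1.273×10⁵ km = 1.273×10⁸ m.
r₂ = 4.079×10⁵ km = 4.079×10⁸ m.
Transfer ellipse a_t = (r₁ + r₂)/2 = 2.676×10⁸ m.
At r₁: circular v_c1 = √(μ/r₁) = 31550 m/s; transfer-perijove v_p = √[μ(2/r₁ − 1/a_t)] = 38950 m/s.
Δv₁ = v_p − v_c1 = 7402 m/s.
At r₂: circular v_c2 = √(μ/r₂) = 17620 m/s; transfer-apojove v_a = √[μ(2/r₂ − 1/a_t)] = 12160 m/s.
Δv₂ = v_c2 − v_a = 5469 m/s.
Total Δv = Δv₁ + Δv₂ = 12870 m/s = 12.87 km/s.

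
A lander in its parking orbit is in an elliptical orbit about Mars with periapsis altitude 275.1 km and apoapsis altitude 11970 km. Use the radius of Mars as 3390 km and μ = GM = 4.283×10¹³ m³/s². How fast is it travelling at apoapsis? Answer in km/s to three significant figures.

r_p = 3390 + 275.1 = 3665.1 km = 3.6651×10⁶ m.
r_a = 3390 + 11970 = 15360 km = 1.5360×10⁷ m.
Semi-major axis a = (r_p + r_a)/2 = 9512.5 km = 9.513×10⁶ m.
Vis-viva: v² = μ(2/r − 1/a) = 4.283×10¹³ × (1.302×10⁻⁷ − 1.051×10⁻⁷) = 1.074×10⁶ m²/s².
v = 1037 m/s = 1.037 km/s.

v ≈ 1.04 km/s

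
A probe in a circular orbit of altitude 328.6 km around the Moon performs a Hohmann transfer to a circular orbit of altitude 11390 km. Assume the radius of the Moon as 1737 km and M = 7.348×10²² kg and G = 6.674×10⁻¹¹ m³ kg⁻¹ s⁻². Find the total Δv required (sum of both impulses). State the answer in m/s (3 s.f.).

Δv_total ≈ 777 m/s

μ = GM = 6.674×10⁻¹¹ × 7.348×10²² = 4.904×10¹² m³/s².
r₁ = 1737 + 328.6 = 2065.6 km = 2.0656×10⁶ m.
r₂ = 1737 + 11390 = 13127 km = 1.3127×10⁷ m.
Transfer ellipse a_t = (r₁ + r₂)/2 = 7.596×10⁶ m.
At r₁: circular v_c1 = √(μ/r₁) = 1541 m/s; transfer-perilune v_p = √[μ(2/r₁ − 1/a_t)] = 2026 m/s.
Δv₁ = v_p − v_c1 = 484.7 m/s.
At r₂: circular v_c2 = √(μ/r₂) = 611.2 m/s; transfer-apolune v_a = √[μ(2/r₂ − 1/a_t)] = 318.7 m/s.
Δv₂ = v_c2 − v_a = 292.5 m/s.
Total Δv = Δv₁ + Δv₂ = 777.2 m/s.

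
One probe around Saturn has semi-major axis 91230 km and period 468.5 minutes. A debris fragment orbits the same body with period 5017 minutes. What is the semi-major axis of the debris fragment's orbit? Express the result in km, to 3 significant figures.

Kepler's third law: a³ ∝ T², so a₂ = a₁ (T₂/T₁)^(2/3).
T₂/T₁ = 10.71, (T₂/T₁)^(2/3) = 4.858.
a₂ = 91230 × 4.858 = 4.432×10⁵ km.

a₂ ≈ 4.43×10⁵ km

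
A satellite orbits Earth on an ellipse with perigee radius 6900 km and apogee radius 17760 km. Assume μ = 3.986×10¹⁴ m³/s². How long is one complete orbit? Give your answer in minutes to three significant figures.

T ≈ 227 minutes

Semi-major axis a = (r_p + r_a)/2 = (6900.0 + 17760)/2 = 12330 km = 1.233×10⁷ m.
By Kepler's third law T = 2π√(a³/μ) = 2π × 2.169×10³ = 1.363×10⁴ s.
= 227.1 minutes.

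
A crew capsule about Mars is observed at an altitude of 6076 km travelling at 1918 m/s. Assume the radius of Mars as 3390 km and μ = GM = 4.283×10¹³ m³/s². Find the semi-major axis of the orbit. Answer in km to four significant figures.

a ≈ 7975 km

r = 3390 + 6076 = 9466.0 km = 9.466×10⁶ m.
Vis-viva rearranged: 1/a = 2/r − v²/μ = 2.113×10⁻⁷ − 8.589×10⁻⁸ = 1.254×10⁻⁷ m⁻¹.
a = 7.975×10⁶ m = 7975.0 km.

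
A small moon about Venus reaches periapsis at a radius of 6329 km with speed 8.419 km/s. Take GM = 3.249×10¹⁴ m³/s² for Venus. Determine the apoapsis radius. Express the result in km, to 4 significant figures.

r_p = 6.329×10⁶ m.
Specific energy ε = v²/2 − μ/r = -1.590×10⁷ J/kg, so a = −μ/(2ε) = 1.022×10⁷ m.
The apsides satisfy r_p + r_a = 2a, so the apoapsis radius is 2a − r_p = 1.411×10⁷ m = 14111 km.

apoapsis radius ≈ 14110 km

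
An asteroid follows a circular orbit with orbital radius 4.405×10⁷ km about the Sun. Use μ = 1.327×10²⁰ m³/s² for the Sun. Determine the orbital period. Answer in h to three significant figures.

T ≈ 1400 h

r = 4.405×10⁷ km = 4.405×10¹⁰ m.
Kepler's third law: T = 2π√(r³/μ) = 2π√((4.405×10¹⁰)³ / 1.327×10²⁰).
r³/μ = 6.441×10¹¹ s², so T = 2π × 8.026×10⁵ = 5.043×10⁶ s.
Converting: 5.043×10⁶ s ÷ 3600 = 1401 h.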